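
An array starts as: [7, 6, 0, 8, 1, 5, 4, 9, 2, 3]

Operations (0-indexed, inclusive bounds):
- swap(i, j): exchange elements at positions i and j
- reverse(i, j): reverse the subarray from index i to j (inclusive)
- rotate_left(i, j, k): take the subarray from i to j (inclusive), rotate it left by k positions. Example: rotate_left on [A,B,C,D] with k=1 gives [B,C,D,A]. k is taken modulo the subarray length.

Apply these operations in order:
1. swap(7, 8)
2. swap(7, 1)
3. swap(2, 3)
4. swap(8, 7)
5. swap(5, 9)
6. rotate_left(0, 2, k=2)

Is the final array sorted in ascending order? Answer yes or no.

After 1 (swap(7, 8)): [7, 6, 0, 8, 1, 5, 4, 2, 9, 3]
After 2 (swap(7, 1)): [7, 2, 0, 8, 1, 5, 4, 6, 9, 3]
After 3 (swap(2, 3)): [7, 2, 8, 0, 1, 5, 4, 6, 9, 3]
After 4 (swap(8, 7)): [7, 2, 8, 0, 1, 5, 4, 9, 6, 3]
After 5 (swap(5, 9)): [7, 2, 8, 0, 1, 3, 4, 9, 6, 5]
After 6 (rotate_left(0, 2, k=2)): [8, 7, 2, 0, 1, 3, 4, 9, 6, 5]

Answer: no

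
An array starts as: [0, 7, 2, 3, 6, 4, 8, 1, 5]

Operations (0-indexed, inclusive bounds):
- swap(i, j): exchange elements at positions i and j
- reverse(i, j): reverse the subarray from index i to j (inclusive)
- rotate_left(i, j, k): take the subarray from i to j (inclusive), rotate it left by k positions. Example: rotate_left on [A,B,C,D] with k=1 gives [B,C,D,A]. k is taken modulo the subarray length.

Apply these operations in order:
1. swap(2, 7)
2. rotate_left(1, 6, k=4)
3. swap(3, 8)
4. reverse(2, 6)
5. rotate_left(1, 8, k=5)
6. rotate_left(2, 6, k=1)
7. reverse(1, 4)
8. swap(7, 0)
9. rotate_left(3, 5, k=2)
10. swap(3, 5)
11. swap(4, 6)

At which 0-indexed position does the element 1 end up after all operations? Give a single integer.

Answer: 0

Derivation:
After 1 (swap(2, 7)): [0, 7, 1, 3, 6, 4, 8, 2, 5]
After 2 (rotate_left(1, 6, k=4)): [0, 4, 8, 7, 1, 3, 6, 2, 5]
After 3 (swap(3, 8)): [0, 4, 8, 5, 1, 3, 6, 2, 7]
After 4 (reverse(2, 6)): [0, 4, 6, 3, 1, 5, 8, 2, 7]
After 5 (rotate_left(1, 8, k=5)): [0, 8, 2, 7, 4, 6, 3, 1, 5]
After 6 (rotate_left(2, 6, k=1)): [0, 8, 7, 4, 6, 3, 2, 1, 5]
After 7 (reverse(1, 4)): [0, 6, 4, 7, 8, 3, 2, 1, 5]
After 8 (swap(7, 0)): [1, 6, 4, 7, 8, 3, 2, 0, 5]
After 9 (rotate_left(3, 5, k=2)): [1, 6, 4, 3, 7, 8, 2, 0, 5]
After 10 (swap(3, 5)): [1, 6, 4, 8, 7, 3, 2, 0, 5]
After 11 (swap(4, 6)): [1, 6, 4, 8, 2, 3, 7, 0, 5]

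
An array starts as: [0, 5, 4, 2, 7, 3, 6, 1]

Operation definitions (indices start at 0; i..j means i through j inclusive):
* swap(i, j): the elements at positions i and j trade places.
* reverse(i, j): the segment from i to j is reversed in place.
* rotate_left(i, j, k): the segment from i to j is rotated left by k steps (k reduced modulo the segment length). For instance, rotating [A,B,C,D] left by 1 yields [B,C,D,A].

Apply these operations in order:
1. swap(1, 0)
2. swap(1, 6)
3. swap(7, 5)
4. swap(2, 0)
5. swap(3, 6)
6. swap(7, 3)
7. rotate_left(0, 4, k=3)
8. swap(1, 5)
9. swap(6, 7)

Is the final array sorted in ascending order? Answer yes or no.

After 1 (swap(1, 0)): [5, 0, 4, 2, 7, 3, 6, 1]
After 2 (swap(1, 6)): [5, 6, 4, 2, 7, 3, 0, 1]
After 3 (swap(7, 5)): [5, 6, 4, 2, 7, 1, 0, 3]
After 4 (swap(2, 0)): [4, 6, 5, 2, 7, 1, 0, 3]
After 5 (swap(3, 6)): [4, 6, 5, 0, 7, 1, 2, 3]
After 6 (swap(7, 3)): [4, 6, 5, 3, 7, 1, 2, 0]
After 7 (rotate_left(0, 4, k=3)): [3, 7, 4, 6, 5, 1, 2, 0]
After 8 (swap(1, 5)): [3, 1, 4, 6, 5, 7, 2, 0]
After 9 (swap(6, 7)): [3, 1, 4, 6, 5, 7, 0, 2]

Answer: no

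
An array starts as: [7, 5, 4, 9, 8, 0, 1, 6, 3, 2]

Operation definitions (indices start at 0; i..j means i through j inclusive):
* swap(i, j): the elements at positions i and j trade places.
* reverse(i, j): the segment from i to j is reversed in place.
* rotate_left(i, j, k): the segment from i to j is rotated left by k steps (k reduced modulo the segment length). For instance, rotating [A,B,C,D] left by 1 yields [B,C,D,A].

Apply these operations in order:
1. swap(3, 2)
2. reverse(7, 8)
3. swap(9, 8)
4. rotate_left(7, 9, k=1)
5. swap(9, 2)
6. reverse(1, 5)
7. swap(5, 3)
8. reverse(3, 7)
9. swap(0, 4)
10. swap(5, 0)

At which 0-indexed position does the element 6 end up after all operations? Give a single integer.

After 1 (swap(3, 2)): [7, 5, 9, 4, 8, 0, 1, 6, 3, 2]
After 2 (reverse(7, 8)): [7, 5, 9, 4, 8, 0, 1, 3, 6, 2]
After 3 (swap(9, 8)): [7, 5, 9, 4, 8, 0, 1, 3, 2, 6]
After 4 (rotate_left(7, 9, k=1)): [7, 5, 9, 4, 8, 0, 1, 2, 6, 3]
After 5 (swap(9, 2)): [7, 5, 3, 4, 8, 0, 1, 2, 6, 9]
After 6 (reverse(1, 5)): [7, 0, 8, 4, 3, 5, 1, 2, 6, 9]
After 7 (swap(5, 3)): [7, 0, 8, 5, 3, 4, 1, 2, 6, 9]
After 8 (reverse(3, 7)): [7, 0, 8, 2, 1, 4, 3, 5, 6, 9]
After 9 (swap(0, 4)): [1, 0, 8, 2, 7, 4, 3, 5, 6, 9]
After 10 (swap(5, 0)): [4, 0, 8, 2, 7, 1, 3, 5, 6, 9]

Answer: 8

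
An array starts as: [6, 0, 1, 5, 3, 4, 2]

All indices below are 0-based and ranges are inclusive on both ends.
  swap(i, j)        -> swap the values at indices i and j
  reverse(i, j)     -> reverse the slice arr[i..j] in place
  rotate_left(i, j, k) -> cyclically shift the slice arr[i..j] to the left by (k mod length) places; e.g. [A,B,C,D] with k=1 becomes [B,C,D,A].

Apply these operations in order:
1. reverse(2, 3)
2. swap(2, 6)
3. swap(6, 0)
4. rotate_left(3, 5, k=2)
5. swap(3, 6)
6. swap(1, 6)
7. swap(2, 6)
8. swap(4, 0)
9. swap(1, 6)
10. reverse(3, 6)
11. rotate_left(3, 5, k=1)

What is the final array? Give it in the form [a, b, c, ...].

Answer: [1, 2, 0, 3, 5, 4, 6]

Derivation:
After 1 (reverse(2, 3)): [6, 0, 5, 1, 3, 4, 2]
After 2 (swap(2, 6)): [6, 0, 2, 1, 3, 4, 5]
After 3 (swap(6, 0)): [5, 0, 2, 1, 3, 4, 6]
After 4 (rotate_left(3, 5, k=2)): [5, 0, 2, 4, 1, 3, 6]
After 5 (swap(3, 6)): [5, 0, 2, 6, 1, 3, 4]
After 6 (swap(1, 6)): [5, 4, 2, 6, 1, 3, 0]
After 7 (swap(2, 6)): [5, 4, 0, 6, 1, 3, 2]
After 8 (swap(4, 0)): [1, 4, 0, 6, 5, 3, 2]
After 9 (swap(1, 6)): [1, 2, 0, 6, 5, 3, 4]
After 10 (reverse(3, 6)): [1, 2, 0, 4, 3, 5, 6]
After 11 (rotate_left(3, 5, k=1)): [1, 2, 0, 3, 5, 4, 6]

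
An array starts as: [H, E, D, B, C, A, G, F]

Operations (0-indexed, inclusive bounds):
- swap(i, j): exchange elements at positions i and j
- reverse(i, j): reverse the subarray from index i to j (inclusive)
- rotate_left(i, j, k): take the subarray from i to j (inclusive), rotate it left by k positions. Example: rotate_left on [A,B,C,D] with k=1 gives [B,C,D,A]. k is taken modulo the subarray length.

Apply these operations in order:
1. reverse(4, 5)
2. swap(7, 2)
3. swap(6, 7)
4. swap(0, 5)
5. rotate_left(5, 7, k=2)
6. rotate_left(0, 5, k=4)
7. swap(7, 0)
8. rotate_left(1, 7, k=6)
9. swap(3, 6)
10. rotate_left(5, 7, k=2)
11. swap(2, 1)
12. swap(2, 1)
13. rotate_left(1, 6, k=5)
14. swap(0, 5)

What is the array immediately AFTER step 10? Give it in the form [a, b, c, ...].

Answer: [D, A, G, B, E, H, F, C]

Derivation:
After 1 (reverse(4, 5)): [H, E, D, B, A, C, G, F]
After 2 (swap(7, 2)): [H, E, F, B, A, C, G, D]
After 3 (swap(6, 7)): [H, E, F, B, A, C, D, G]
After 4 (swap(0, 5)): [C, E, F, B, A, H, D, G]
After 5 (rotate_left(5, 7, k=2)): [C, E, F, B, A, G, H, D]
After 6 (rotate_left(0, 5, k=4)): [A, G, C, E, F, B, H, D]
After 7 (swap(7, 0)): [D, G, C, E, F, B, H, A]
After 8 (rotate_left(1, 7, k=6)): [D, A, G, C, E, F, B, H]
After 9 (swap(3, 6)): [D, A, G, B, E, F, C, H]
After 10 (rotate_left(5, 7, k=2)): [D, A, G, B, E, H, F, C]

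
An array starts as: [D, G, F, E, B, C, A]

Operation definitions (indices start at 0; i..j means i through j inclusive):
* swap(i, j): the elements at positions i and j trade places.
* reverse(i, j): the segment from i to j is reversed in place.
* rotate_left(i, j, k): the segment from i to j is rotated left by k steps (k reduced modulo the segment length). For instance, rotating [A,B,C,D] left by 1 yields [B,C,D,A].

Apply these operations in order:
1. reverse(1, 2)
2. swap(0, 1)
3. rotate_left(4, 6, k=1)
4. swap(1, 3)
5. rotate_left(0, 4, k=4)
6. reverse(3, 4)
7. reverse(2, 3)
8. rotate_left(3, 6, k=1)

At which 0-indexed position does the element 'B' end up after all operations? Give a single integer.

Answer: 5

Derivation:
After 1 (reverse(1, 2)): [D, F, G, E, B, C, A]
After 2 (swap(0, 1)): [F, D, G, E, B, C, A]
After 3 (rotate_left(4, 6, k=1)): [F, D, G, E, C, A, B]
After 4 (swap(1, 3)): [F, E, G, D, C, A, B]
After 5 (rotate_left(0, 4, k=4)): [C, F, E, G, D, A, B]
After 6 (reverse(3, 4)): [C, F, E, D, G, A, B]
After 7 (reverse(2, 3)): [C, F, D, E, G, A, B]
After 8 (rotate_left(3, 6, k=1)): [C, F, D, G, A, B, E]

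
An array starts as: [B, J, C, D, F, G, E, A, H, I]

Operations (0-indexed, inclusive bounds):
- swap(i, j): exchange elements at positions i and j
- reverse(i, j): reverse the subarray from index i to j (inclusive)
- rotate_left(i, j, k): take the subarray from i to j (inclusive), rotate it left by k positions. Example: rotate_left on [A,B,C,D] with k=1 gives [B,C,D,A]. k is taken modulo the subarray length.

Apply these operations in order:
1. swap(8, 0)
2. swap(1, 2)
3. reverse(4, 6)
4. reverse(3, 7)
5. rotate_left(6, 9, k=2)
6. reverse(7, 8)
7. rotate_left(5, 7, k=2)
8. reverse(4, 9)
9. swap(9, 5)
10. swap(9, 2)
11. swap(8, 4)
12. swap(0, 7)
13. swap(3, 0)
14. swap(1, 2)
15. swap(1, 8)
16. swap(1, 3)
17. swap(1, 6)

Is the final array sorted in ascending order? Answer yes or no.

Answer: yes

Derivation:
After 1 (swap(8, 0)): [H, J, C, D, F, G, E, A, B, I]
After 2 (swap(1, 2)): [H, C, J, D, F, G, E, A, B, I]
After 3 (reverse(4, 6)): [H, C, J, D, E, G, F, A, B, I]
After 4 (reverse(3, 7)): [H, C, J, A, F, G, E, D, B, I]
After 5 (rotate_left(6, 9, k=2)): [H, C, J, A, F, G, B, I, E, D]
After 6 (reverse(7, 8)): [H, C, J, A, F, G, B, E, I, D]
After 7 (rotate_left(5, 7, k=2)): [H, C, J, A, F, E, G, B, I, D]
After 8 (reverse(4, 9)): [H, C, J, A, D, I, B, G, E, F]
After 9 (swap(9, 5)): [H, C, J, A, D, F, B, G, E, I]
After 10 (swap(9, 2)): [H, C, I, A, D, F, B, G, E, J]
After 11 (swap(8, 4)): [H, C, I, A, E, F, B, G, D, J]
After 12 (swap(0, 7)): [G, C, I, A, E, F, B, H, D, J]
After 13 (swap(3, 0)): [A, C, I, G, E, F, B, H, D, J]
After 14 (swap(1, 2)): [A, I, C, G, E, F, B, H, D, J]
After 15 (swap(1, 8)): [A, D, C, G, E, F, B, H, I, J]
After 16 (swap(1, 3)): [A, G, C, D, E, F, B, H, I, J]
After 17 (swap(1, 6)): [A, B, C, D, E, F, G, H, I, J]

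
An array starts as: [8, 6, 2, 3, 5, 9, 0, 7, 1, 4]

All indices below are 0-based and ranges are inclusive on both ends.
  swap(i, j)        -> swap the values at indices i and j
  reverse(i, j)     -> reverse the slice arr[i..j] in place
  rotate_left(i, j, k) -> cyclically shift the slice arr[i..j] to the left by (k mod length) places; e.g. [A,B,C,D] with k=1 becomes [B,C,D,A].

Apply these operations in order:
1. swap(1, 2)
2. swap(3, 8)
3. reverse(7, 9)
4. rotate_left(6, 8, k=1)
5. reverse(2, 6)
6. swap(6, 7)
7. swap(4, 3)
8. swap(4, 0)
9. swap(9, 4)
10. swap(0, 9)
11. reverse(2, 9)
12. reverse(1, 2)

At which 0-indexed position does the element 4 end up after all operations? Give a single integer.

After 1 (swap(1, 2)): [8, 2, 6, 3, 5, 9, 0, 7, 1, 4]
After 2 (swap(3, 8)): [8, 2, 6, 1, 5, 9, 0, 7, 3, 4]
After 3 (reverse(7, 9)): [8, 2, 6, 1, 5, 9, 0, 4, 3, 7]
After 4 (rotate_left(6, 8, k=1)): [8, 2, 6, 1, 5, 9, 4, 3, 0, 7]
After 5 (reverse(2, 6)): [8, 2, 4, 9, 5, 1, 6, 3, 0, 7]
After 6 (swap(6, 7)): [8, 2, 4, 9, 5, 1, 3, 6, 0, 7]
After 7 (swap(4, 3)): [8, 2, 4, 5, 9, 1, 3, 6, 0, 7]
After 8 (swap(4, 0)): [9, 2, 4, 5, 8, 1, 3, 6, 0, 7]
After 9 (swap(9, 4)): [9, 2, 4, 5, 7, 1, 3, 6, 0, 8]
After 10 (swap(0, 9)): [8, 2, 4, 5, 7, 1, 3, 6, 0, 9]
After 11 (reverse(2, 9)): [8, 2, 9, 0, 6, 3, 1, 7, 5, 4]
After 12 (reverse(1, 2)): [8, 9, 2, 0, 6, 3, 1, 7, 5, 4]

Answer: 9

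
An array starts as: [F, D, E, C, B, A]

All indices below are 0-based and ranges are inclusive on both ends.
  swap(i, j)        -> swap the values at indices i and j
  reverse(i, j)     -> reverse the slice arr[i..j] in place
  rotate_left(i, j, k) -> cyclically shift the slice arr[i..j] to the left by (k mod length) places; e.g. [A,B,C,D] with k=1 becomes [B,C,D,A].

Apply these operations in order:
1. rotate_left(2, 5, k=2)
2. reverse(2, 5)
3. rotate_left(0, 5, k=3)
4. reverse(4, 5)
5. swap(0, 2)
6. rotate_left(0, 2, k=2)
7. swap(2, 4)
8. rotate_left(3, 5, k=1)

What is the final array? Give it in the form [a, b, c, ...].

Answer: [E, B, C, A, D, F]

Derivation:
After 1 (rotate_left(2, 5, k=2)): [F, D, B, A, E, C]
After 2 (reverse(2, 5)): [F, D, C, E, A, B]
After 3 (rotate_left(0, 5, k=3)): [E, A, B, F, D, C]
After 4 (reverse(4, 5)): [E, A, B, F, C, D]
After 5 (swap(0, 2)): [B, A, E, F, C, D]
After 6 (rotate_left(0, 2, k=2)): [E, B, A, F, C, D]
After 7 (swap(2, 4)): [E, B, C, F, A, D]
After 8 (rotate_left(3, 5, k=1)): [E, B, C, A, D, F]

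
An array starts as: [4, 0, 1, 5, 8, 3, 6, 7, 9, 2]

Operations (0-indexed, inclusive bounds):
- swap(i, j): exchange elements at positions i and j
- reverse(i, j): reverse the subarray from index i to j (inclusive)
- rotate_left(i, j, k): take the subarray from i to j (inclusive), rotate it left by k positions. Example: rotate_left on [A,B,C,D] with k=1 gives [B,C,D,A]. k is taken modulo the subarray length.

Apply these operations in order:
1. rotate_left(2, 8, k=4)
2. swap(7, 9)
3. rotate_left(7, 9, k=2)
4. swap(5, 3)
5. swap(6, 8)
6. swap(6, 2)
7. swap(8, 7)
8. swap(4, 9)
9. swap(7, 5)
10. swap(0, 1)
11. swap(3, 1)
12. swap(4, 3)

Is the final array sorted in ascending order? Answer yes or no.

Answer: yes

Derivation:
After 1 (rotate_left(2, 8, k=4)): [4, 0, 6, 7, 9, 1, 5, 8, 3, 2]
After 2 (swap(7, 9)): [4, 0, 6, 7, 9, 1, 5, 2, 3, 8]
After 3 (rotate_left(7, 9, k=2)): [4, 0, 6, 7, 9, 1, 5, 8, 2, 3]
After 4 (swap(5, 3)): [4, 0, 6, 1, 9, 7, 5, 8, 2, 3]
After 5 (swap(6, 8)): [4, 0, 6, 1, 9, 7, 2, 8, 5, 3]
After 6 (swap(6, 2)): [4, 0, 2, 1, 9, 7, 6, 8, 5, 3]
After 7 (swap(8, 7)): [4, 0, 2, 1, 9, 7, 6, 5, 8, 3]
After 8 (swap(4, 9)): [4, 0, 2, 1, 3, 7, 6, 5, 8, 9]
After 9 (swap(7, 5)): [4, 0, 2, 1, 3, 5, 6, 7, 8, 9]
After 10 (swap(0, 1)): [0, 4, 2, 1, 3, 5, 6, 7, 8, 9]
After 11 (swap(3, 1)): [0, 1, 2, 4, 3, 5, 6, 7, 8, 9]
After 12 (swap(4, 3)): [0, 1, 2, 3, 4, 5, 6, 7, 8, 9]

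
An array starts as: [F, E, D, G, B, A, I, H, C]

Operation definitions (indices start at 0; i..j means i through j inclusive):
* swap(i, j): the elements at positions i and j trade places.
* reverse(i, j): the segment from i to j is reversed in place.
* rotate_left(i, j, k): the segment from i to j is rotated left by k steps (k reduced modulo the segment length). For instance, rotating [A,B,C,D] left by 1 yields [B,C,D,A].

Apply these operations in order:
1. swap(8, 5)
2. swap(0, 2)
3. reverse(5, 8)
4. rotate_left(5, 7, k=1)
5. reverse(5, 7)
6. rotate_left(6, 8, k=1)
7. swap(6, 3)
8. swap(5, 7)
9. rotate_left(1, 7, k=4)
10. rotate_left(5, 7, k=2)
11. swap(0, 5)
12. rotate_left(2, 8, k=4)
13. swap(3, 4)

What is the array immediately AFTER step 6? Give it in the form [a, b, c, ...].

Answer: [D, E, F, G, B, A, H, C, I]

Derivation:
After 1 (swap(8, 5)): [F, E, D, G, B, C, I, H, A]
After 2 (swap(0, 2)): [D, E, F, G, B, C, I, H, A]
After 3 (reverse(5, 8)): [D, E, F, G, B, A, H, I, C]
After 4 (rotate_left(5, 7, k=1)): [D, E, F, G, B, H, I, A, C]
After 5 (reverse(5, 7)): [D, E, F, G, B, A, I, H, C]
After 6 (rotate_left(6, 8, k=1)): [D, E, F, G, B, A, H, C, I]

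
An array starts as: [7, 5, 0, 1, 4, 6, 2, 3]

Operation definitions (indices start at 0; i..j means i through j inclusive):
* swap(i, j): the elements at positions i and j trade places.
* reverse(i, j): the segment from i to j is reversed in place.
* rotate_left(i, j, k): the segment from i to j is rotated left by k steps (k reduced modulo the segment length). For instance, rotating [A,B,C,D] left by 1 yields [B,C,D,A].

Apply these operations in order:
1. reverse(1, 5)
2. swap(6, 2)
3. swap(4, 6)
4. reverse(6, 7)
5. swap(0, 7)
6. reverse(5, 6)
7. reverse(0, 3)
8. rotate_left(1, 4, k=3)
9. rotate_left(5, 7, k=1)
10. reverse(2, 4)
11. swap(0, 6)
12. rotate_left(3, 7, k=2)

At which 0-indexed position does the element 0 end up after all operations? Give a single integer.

After 1 (reverse(1, 5)): [7, 6, 4, 1, 0, 5, 2, 3]
After 2 (swap(6, 2)): [7, 6, 2, 1, 0, 5, 4, 3]
After 3 (swap(4, 6)): [7, 6, 2, 1, 4, 5, 0, 3]
After 4 (reverse(6, 7)): [7, 6, 2, 1, 4, 5, 3, 0]
After 5 (swap(0, 7)): [0, 6, 2, 1, 4, 5, 3, 7]
After 6 (reverse(5, 6)): [0, 6, 2, 1, 4, 3, 5, 7]
After 7 (reverse(0, 3)): [1, 2, 6, 0, 4, 3, 5, 7]
After 8 (rotate_left(1, 4, k=3)): [1, 4, 2, 6, 0, 3, 5, 7]
After 9 (rotate_left(5, 7, k=1)): [1, 4, 2, 6, 0, 5, 7, 3]
After 10 (reverse(2, 4)): [1, 4, 0, 6, 2, 5, 7, 3]
After 11 (swap(0, 6)): [7, 4, 0, 6, 2, 5, 1, 3]
After 12 (rotate_left(3, 7, k=2)): [7, 4, 0, 5, 1, 3, 6, 2]

Answer: 2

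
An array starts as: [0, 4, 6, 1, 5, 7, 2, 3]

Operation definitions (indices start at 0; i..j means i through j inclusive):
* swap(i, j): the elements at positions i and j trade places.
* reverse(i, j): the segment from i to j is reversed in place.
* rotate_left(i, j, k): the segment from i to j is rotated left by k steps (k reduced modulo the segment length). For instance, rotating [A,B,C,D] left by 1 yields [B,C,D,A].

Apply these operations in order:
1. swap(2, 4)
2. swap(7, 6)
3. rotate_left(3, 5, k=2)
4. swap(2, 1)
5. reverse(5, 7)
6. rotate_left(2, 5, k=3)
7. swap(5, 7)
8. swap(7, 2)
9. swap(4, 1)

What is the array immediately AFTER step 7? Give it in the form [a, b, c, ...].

After 1 (swap(2, 4)): [0, 4, 5, 1, 6, 7, 2, 3]
After 2 (swap(7, 6)): [0, 4, 5, 1, 6, 7, 3, 2]
After 3 (rotate_left(3, 5, k=2)): [0, 4, 5, 7, 1, 6, 3, 2]
After 4 (swap(2, 1)): [0, 5, 4, 7, 1, 6, 3, 2]
After 5 (reverse(5, 7)): [0, 5, 4, 7, 1, 2, 3, 6]
After 6 (rotate_left(2, 5, k=3)): [0, 5, 2, 4, 7, 1, 3, 6]
After 7 (swap(5, 7)): [0, 5, 2, 4, 7, 6, 3, 1]

Answer: [0, 5, 2, 4, 7, 6, 3, 1]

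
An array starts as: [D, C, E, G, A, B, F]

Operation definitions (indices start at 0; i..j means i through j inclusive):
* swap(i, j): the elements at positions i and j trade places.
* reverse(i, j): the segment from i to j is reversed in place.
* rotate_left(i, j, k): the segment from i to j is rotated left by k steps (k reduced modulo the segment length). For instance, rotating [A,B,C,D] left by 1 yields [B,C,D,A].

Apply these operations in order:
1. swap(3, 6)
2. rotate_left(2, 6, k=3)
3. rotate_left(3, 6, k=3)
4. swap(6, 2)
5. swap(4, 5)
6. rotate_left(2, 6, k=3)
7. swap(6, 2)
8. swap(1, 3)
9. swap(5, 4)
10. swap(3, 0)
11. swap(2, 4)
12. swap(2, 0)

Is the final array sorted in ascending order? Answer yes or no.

Answer: yes

Derivation:
After 1 (swap(3, 6)): [D, C, E, F, A, B, G]
After 2 (rotate_left(2, 6, k=3)): [D, C, B, G, E, F, A]
After 3 (rotate_left(3, 6, k=3)): [D, C, B, A, G, E, F]
After 4 (swap(6, 2)): [D, C, F, A, G, E, B]
After 5 (swap(4, 5)): [D, C, F, A, E, G, B]
After 6 (rotate_left(2, 6, k=3)): [D, C, G, B, F, A, E]
After 7 (swap(6, 2)): [D, C, E, B, F, A, G]
After 8 (swap(1, 3)): [D, B, E, C, F, A, G]
After 9 (swap(5, 4)): [D, B, E, C, A, F, G]
After 10 (swap(3, 0)): [C, B, E, D, A, F, G]
After 11 (swap(2, 4)): [C, B, A, D, E, F, G]
After 12 (swap(2, 0)): [A, B, C, D, E, F, G]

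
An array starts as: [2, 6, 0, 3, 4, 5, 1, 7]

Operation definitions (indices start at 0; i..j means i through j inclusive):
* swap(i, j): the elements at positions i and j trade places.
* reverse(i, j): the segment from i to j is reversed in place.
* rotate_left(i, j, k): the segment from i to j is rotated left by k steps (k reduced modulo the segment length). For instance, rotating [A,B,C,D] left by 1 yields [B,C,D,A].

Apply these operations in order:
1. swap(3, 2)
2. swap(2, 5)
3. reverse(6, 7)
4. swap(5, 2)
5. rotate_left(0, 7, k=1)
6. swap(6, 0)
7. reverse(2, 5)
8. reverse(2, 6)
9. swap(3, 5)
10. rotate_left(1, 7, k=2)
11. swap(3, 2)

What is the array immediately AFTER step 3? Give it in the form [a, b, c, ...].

After 1 (swap(3, 2)): [2, 6, 3, 0, 4, 5, 1, 7]
After 2 (swap(2, 5)): [2, 6, 5, 0, 4, 3, 1, 7]
After 3 (reverse(6, 7)): [2, 6, 5, 0, 4, 3, 7, 1]

Answer: [2, 6, 5, 0, 4, 3, 7, 1]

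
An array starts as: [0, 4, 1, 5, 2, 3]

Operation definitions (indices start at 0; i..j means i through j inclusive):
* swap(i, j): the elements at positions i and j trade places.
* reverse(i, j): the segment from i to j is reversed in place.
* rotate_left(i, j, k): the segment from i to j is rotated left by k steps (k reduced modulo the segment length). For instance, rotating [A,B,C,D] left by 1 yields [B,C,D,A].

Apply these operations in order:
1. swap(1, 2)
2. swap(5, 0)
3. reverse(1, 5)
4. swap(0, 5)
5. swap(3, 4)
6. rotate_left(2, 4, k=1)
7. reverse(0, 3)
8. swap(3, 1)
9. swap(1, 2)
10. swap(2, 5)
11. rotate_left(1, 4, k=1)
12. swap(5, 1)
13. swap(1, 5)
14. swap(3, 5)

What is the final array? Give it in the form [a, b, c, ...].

Answer: [5, 3, 4, 1, 0, 2]

Derivation:
After 1 (swap(1, 2)): [0, 1, 4, 5, 2, 3]
After 2 (swap(5, 0)): [3, 1, 4, 5, 2, 0]
After 3 (reverse(1, 5)): [3, 0, 2, 5, 4, 1]
After 4 (swap(0, 5)): [1, 0, 2, 5, 4, 3]
After 5 (swap(3, 4)): [1, 0, 2, 4, 5, 3]
After 6 (rotate_left(2, 4, k=1)): [1, 0, 4, 5, 2, 3]
After 7 (reverse(0, 3)): [5, 4, 0, 1, 2, 3]
After 8 (swap(3, 1)): [5, 1, 0, 4, 2, 3]
After 9 (swap(1, 2)): [5, 0, 1, 4, 2, 3]
After 10 (swap(2, 5)): [5, 0, 3, 4, 2, 1]
After 11 (rotate_left(1, 4, k=1)): [5, 3, 4, 2, 0, 1]
After 12 (swap(5, 1)): [5, 1, 4, 2, 0, 3]
After 13 (swap(1, 5)): [5, 3, 4, 2, 0, 1]
After 14 (swap(3, 5)): [5, 3, 4, 1, 0, 2]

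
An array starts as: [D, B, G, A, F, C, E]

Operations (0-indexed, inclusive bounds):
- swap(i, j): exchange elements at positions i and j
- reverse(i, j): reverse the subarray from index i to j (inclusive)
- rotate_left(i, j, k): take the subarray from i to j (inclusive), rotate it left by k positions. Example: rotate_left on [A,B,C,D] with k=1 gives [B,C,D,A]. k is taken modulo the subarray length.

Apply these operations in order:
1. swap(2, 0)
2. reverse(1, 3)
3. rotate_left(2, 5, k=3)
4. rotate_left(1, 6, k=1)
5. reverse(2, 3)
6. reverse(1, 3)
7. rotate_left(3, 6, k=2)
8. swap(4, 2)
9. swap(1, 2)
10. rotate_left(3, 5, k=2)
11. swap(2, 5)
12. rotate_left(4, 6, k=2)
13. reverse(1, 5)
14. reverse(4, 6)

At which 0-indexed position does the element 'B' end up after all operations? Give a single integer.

Answer: 6

Derivation:
After 1 (swap(2, 0)): [G, B, D, A, F, C, E]
After 2 (reverse(1, 3)): [G, A, D, B, F, C, E]
After 3 (rotate_left(2, 5, k=3)): [G, A, C, D, B, F, E]
After 4 (rotate_left(1, 6, k=1)): [G, C, D, B, F, E, A]
After 5 (reverse(2, 3)): [G, C, B, D, F, E, A]
After 6 (reverse(1, 3)): [G, D, B, C, F, E, A]
After 7 (rotate_left(3, 6, k=2)): [G, D, B, E, A, C, F]
After 8 (swap(4, 2)): [G, D, A, E, B, C, F]
After 9 (swap(1, 2)): [G, A, D, E, B, C, F]
After 10 (rotate_left(3, 5, k=2)): [G, A, D, C, E, B, F]
After 11 (swap(2, 5)): [G, A, B, C, E, D, F]
After 12 (rotate_left(4, 6, k=2)): [G, A, B, C, F, E, D]
After 13 (reverse(1, 5)): [G, E, F, C, B, A, D]
After 14 (reverse(4, 6)): [G, E, F, C, D, A, B]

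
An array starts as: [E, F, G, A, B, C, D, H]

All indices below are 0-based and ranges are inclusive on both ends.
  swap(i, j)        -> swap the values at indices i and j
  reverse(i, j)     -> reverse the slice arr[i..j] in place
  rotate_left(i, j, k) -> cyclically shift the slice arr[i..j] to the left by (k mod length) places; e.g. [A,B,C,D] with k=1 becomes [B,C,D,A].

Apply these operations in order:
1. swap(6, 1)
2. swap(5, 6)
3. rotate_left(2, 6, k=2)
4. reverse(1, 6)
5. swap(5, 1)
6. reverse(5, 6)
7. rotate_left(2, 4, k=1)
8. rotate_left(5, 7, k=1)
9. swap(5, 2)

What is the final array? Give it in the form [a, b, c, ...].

Answer: [E, B, A, F, G, C, H, D]

Derivation:
After 1 (swap(6, 1)): [E, D, G, A, B, C, F, H]
After 2 (swap(5, 6)): [E, D, G, A, B, F, C, H]
After 3 (rotate_left(2, 6, k=2)): [E, D, B, F, C, G, A, H]
After 4 (reverse(1, 6)): [E, A, G, C, F, B, D, H]
After 5 (swap(5, 1)): [E, B, G, C, F, A, D, H]
After 6 (reverse(5, 6)): [E, B, G, C, F, D, A, H]
After 7 (rotate_left(2, 4, k=1)): [E, B, C, F, G, D, A, H]
After 8 (rotate_left(5, 7, k=1)): [E, B, C, F, G, A, H, D]
After 9 (swap(5, 2)): [E, B, A, F, G, C, H, D]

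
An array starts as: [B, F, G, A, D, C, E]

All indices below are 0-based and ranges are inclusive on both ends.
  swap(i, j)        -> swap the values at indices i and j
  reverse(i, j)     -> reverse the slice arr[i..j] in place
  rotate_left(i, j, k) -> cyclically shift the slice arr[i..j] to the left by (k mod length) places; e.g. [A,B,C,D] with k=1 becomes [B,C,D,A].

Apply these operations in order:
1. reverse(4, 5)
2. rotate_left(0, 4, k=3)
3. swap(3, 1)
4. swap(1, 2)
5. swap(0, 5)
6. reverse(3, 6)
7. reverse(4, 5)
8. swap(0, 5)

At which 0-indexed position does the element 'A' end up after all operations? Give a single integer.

After 1 (reverse(4, 5)): [B, F, G, A, C, D, E]
After 2 (rotate_left(0, 4, k=3)): [A, C, B, F, G, D, E]
After 3 (swap(3, 1)): [A, F, B, C, G, D, E]
After 4 (swap(1, 2)): [A, B, F, C, G, D, E]
After 5 (swap(0, 5)): [D, B, F, C, G, A, E]
After 6 (reverse(3, 6)): [D, B, F, E, A, G, C]
After 7 (reverse(4, 5)): [D, B, F, E, G, A, C]
After 8 (swap(0, 5)): [A, B, F, E, G, D, C]

Answer: 0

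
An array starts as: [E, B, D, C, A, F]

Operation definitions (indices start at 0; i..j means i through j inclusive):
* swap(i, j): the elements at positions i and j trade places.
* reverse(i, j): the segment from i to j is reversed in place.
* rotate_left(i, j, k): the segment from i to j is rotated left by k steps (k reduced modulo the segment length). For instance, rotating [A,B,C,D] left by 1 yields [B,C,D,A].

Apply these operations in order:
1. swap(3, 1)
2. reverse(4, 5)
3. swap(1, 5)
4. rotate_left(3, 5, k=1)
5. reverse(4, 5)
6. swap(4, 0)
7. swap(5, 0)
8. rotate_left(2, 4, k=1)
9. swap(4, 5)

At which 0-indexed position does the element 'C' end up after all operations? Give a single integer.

Answer: 0

Derivation:
After 1 (swap(3, 1)): [E, C, D, B, A, F]
After 2 (reverse(4, 5)): [E, C, D, B, F, A]
After 3 (swap(1, 5)): [E, A, D, B, F, C]
After 4 (rotate_left(3, 5, k=1)): [E, A, D, F, C, B]
After 5 (reverse(4, 5)): [E, A, D, F, B, C]
After 6 (swap(4, 0)): [B, A, D, F, E, C]
After 7 (swap(5, 0)): [C, A, D, F, E, B]
After 8 (rotate_left(2, 4, k=1)): [C, A, F, E, D, B]
After 9 (swap(4, 5)): [C, A, F, E, B, D]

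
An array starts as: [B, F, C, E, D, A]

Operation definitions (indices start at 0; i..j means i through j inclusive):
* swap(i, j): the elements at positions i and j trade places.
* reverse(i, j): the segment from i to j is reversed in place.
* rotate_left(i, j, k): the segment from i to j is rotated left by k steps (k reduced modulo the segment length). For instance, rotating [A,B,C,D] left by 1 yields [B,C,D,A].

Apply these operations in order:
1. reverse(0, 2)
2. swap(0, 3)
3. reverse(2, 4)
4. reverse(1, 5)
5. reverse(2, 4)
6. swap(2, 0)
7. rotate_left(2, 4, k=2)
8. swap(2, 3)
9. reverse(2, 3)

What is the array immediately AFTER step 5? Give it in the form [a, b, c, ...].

Answer: [E, A, D, C, B, F]

Derivation:
After 1 (reverse(0, 2)): [C, F, B, E, D, A]
After 2 (swap(0, 3)): [E, F, B, C, D, A]
After 3 (reverse(2, 4)): [E, F, D, C, B, A]
After 4 (reverse(1, 5)): [E, A, B, C, D, F]
After 5 (reverse(2, 4)): [E, A, D, C, B, F]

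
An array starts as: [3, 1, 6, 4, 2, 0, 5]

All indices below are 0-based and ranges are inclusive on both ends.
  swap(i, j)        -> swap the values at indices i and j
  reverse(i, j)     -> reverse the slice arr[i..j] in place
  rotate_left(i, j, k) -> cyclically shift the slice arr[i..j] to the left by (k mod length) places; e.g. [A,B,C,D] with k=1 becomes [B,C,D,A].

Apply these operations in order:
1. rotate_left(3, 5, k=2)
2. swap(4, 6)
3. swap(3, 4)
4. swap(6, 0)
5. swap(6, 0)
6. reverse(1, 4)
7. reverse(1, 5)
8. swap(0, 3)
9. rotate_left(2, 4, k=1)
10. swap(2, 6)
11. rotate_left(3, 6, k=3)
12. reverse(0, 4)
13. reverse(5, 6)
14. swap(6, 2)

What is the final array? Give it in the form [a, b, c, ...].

Answer: [5, 3, 1, 2, 6, 0, 4]

Derivation:
After 1 (rotate_left(3, 5, k=2)): [3, 1, 6, 0, 4, 2, 5]
After 2 (swap(4, 6)): [3, 1, 6, 0, 5, 2, 4]
After 3 (swap(3, 4)): [3, 1, 6, 5, 0, 2, 4]
After 4 (swap(6, 0)): [4, 1, 6, 5, 0, 2, 3]
After 5 (swap(6, 0)): [3, 1, 6, 5, 0, 2, 4]
After 6 (reverse(1, 4)): [3, 0, 5, 6, 1, 2, 4]
After 7 (reverse(1, 5)): [3, 2, 1, 6, 5, 0, 4]
After 8 (swap(0, 3)): [6, 2, 1, 3, 5, 0, 4]
After 9 (rotate_left(2, 4, k=1)): [6, 2, 3, 5, 1, 0, 4]
After 10 (swap(2, 6)): [6, 2, 4, 5, 1, 0, 3]
After 11 (rotate_left(3, 6, k=3)): [6, 2, 4, 3, 5, 1, 0]
After 12 (reverse(0, 4)): [5, 3, 4, 2, 6, 1, 0]
After 13 (reverse(5, 6)): [5, 3, 4, 2, 6, 0, 1]
After 14 (swap(6, 2)): [5, 3, 1, 2, 6, 0, 4]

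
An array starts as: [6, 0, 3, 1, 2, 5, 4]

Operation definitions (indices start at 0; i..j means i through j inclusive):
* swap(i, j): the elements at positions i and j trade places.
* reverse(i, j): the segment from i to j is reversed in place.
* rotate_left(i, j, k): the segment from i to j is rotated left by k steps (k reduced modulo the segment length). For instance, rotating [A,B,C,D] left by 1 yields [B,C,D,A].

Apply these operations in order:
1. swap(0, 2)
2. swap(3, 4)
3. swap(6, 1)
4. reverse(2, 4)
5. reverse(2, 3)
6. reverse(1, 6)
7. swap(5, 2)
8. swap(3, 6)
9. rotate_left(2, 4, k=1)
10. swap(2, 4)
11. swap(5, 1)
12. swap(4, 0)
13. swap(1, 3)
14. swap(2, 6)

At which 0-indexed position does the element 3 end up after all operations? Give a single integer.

Answer: 4

Derivation:
After 1 (swap(0, 2)): [3, 0, 6, 1, 2, 5, 4]
After 2 (swap(3, 4)): [3, 0, 6, 2, 1, 5, 4]
After 3 (swap(6, 1)): [3, 4, 6, 2, 1, 5, 0]
After 4 (reverse(2, 4)): [3, 4, 1, 2, 6, 5, 0]
After 5 (reverse(2, 3)): [3, 4, 2, 1, 6, 5, 0]
After 6 (reverse(1, 6)): [3, 0, 5, 6, 1, 2, 4]
After 7 (swap(5, 2)): [3, 0, 2, 6, 1, 5, 4]
After 8 (swap(3, 6)): [3, 0, 2, 4, 1, 5, 6]
After 9 (rotate_left(2, 4, k=1)): [3, 0, 4, 1, 2, 5, 6]
After 10 (swap(2, 4)): [3, 0, 2, 1, 4, 5, 6]
After 11 (swap(5, 1)): [3, 5, 2, 1, 4, 0, 6]
After 12 (swap(4, 0)): [4, 5, 2, 1, 3, 0, 6]
After 13 (swap(1, 3)): [4, 1, 2, 5, 3, 0, 6]
After 14 (swap(2, 6)): [4, 1, 6, 5, 3, 0, 2]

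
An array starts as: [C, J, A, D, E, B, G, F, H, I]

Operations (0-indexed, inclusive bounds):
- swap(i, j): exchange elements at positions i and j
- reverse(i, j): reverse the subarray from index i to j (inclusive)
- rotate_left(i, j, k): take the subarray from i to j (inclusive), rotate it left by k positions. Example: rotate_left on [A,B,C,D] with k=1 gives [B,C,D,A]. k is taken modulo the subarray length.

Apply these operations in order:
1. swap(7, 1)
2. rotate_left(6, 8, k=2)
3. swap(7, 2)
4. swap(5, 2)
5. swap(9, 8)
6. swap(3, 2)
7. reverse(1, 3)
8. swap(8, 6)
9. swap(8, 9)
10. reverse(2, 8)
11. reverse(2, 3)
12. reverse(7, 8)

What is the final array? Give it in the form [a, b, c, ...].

After 1 (swap(7, 1)): [C, F, A, D, E, B, G, J, H, I]
After 2 (rotate_left(6, 8, k=2)): [C, F, A, D, E, B, H, G, J, I]
After 3 (swap(7, 2)): [C, F, G, D, E, B, H, A, J, I]
After 4 (swap(5, 2)): [C, F, B, D, E, G, H, A, J, I]
After 5 (swap(9, 8)): [C, F, B, D, E, G, H, A, I, J]
After 6 (swap(3, 2)): [C, F, D, B, E, G, H, A, I, J]
After 7 (reverse(1, 3)): [C, B, D, F, E, G, H, A, I, J]
After 8 (swap(8, 6)): [C, B, D, F, E, G, I, A, H, J]
After 9 (swap(8, 9)): [C, B, D, F, E, G, I, A, J, H]
After 10 (reverse(2, 8)): [C, B, J, A, I, G, E, F, D, H]
After 11 (reverse(2, 3)): [C, B, A, J, I, G, E, F, D, H]
After 12 (reverse(7, 8)): [C, B, A, J, I, G, E, D, F, H]

Answer: [C, B, A, J, I, G, E, D, F, H]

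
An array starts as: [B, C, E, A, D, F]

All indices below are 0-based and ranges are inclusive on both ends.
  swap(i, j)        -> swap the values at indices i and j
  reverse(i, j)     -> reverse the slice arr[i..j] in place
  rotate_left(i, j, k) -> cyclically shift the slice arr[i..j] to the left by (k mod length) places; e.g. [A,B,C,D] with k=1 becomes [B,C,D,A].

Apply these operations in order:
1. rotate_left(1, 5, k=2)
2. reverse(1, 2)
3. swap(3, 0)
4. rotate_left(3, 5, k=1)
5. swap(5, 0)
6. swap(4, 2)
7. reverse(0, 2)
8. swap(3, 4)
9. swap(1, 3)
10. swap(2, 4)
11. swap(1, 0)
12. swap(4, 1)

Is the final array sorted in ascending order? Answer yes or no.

Answer: yes

Derivation:
After 1 (rotate_left(1, 5, k=2)): [B, A, D, F, C, E]
After 2 (reverse(1, 2)): [B, D, A, F, C, E]
After 3 (swap(3, 0)): [F, D, A, B, C, E]
After 4 (rotate_left(3, 5, k=1)): [F, D, A, C, E, B]
After 5 (swap(5, 0)): [B, D, A, C, E, F]
After 6 (swap(4, 2)): [B, D, E, C, A, F]
After 7 (reverse(0, 2)): [E, D, B, C, A, F]
After 8 (swap(3, 4)): [E, D, B, A, C, F]
After 9 (swap(1, 3)): [E, A, B, D, C, F]
After 10 (swap(2, 4)): [E, A, C, D, B, F]
After 11 (swap(1, 0)): [A, E, C, D, B, F]
After 12 (swap(4, 1)): [A, B, C, D, E, F]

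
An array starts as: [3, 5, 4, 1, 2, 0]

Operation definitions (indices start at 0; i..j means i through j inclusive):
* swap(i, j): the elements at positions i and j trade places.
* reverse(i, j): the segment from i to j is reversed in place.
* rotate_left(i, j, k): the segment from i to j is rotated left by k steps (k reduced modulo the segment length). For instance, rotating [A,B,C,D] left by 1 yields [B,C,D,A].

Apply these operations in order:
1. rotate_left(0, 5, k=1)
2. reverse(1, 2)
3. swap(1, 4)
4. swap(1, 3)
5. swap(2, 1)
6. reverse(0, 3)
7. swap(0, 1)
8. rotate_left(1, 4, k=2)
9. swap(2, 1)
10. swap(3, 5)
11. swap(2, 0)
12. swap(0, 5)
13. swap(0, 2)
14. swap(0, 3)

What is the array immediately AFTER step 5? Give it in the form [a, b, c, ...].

Answer: [5, 4, 2, 0, 1, 3]

Derivation:
After 1 (rotate_left(0, 5, k=1)): [5, 4, 1, 2, 0, 3]
After 2 (reverse(1, 2)): [5, 1, 4, 2, 0, 3]
After 3 (swap(1, 4)): [5, 0, 4, 2, 1, 3]
After 4 (swap(1, 3)): [5, 2, 4, 0, 1, 3]
After 5 (swap(2, 1)): [5, 4, 2, 0, 1, 3]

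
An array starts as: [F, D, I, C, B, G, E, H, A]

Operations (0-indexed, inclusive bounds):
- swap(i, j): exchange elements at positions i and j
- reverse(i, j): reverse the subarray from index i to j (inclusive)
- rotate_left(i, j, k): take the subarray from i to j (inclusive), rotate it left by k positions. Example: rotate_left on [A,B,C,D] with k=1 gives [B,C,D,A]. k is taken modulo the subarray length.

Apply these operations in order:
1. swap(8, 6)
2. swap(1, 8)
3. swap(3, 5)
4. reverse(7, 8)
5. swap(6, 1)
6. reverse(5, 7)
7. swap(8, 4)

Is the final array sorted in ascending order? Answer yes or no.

Answer: no

Derivation:
After 1 (swap(8, 6)): [F, D, I, C, B, G, A, H, E]
After 2 (swap(1, 8)): [F, E, I, C, B, G, A, H, D]
After 3 (swap(3, 5)): [F, E, I, G, B, C, A, H, D]
After 4 (reverse(7, 8)): [F, E, I, G, B, C, A, D, H]
After 5 (swap(6, 1)): [F, A, I, G, B, C, E, D, H]
After 6 (reverse(5, 7)): [F, A, I, G, B, D, E, C, H]
After 7 (swap(8, 4)): [F, A, I, G, H, D, E, C, B]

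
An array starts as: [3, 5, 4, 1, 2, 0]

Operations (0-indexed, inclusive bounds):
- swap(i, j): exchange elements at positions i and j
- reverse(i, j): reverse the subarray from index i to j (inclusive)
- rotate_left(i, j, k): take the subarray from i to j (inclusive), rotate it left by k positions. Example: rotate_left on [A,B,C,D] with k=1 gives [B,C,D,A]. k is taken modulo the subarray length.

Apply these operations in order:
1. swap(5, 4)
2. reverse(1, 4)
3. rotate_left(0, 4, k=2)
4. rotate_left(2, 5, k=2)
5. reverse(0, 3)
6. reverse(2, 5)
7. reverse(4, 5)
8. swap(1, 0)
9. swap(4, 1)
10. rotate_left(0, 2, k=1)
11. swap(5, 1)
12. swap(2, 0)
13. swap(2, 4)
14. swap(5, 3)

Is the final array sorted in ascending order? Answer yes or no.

After 1 (swap(5, 4)): [3, 5, 4, 1, 0, 2]
After 2 (reverse(1, 4)): [3, 0, 1, 4, 5, 2]
After 3 (rotate_left(0, 4, k=2)): [1, 4, 5, 3, 0, 2]
After 4 (rotate_left(2, 5, k=2)): [1, 4, 0, 2, 5, 3]
After 5 (reverse(0, 3)): [2, 0, 4, 1, 5, 3]
After 6 (reverse(2, 5)): [2, 0, 3, 5, 1, 4]
After 7 (reverse(4, 5)): [2, 0, 3, 5, 4, 1]
After 8 (swap(1, 0)): [0, 2, 3, 5, 4, 1]
After 9 (swap(4, 1)): [0, 4, 3, 5, 2, 1]
After 10 (rotate_left(0, 2, k=1)): [4, 3, 0, 5, 2, 1]
After 11 (swap(5, 1)): [4, 1, 0, 5, 2, 3]
After 12 (swap(2, 0)): [0, 1, 4, 5, 2, 3]
After 13 (swap(2, 4)): [0, 1, 2, 5, 4, 3]
After 14 (swap(5, 3)): [0, 1, 2, 3, 4, 5]

Answer: yes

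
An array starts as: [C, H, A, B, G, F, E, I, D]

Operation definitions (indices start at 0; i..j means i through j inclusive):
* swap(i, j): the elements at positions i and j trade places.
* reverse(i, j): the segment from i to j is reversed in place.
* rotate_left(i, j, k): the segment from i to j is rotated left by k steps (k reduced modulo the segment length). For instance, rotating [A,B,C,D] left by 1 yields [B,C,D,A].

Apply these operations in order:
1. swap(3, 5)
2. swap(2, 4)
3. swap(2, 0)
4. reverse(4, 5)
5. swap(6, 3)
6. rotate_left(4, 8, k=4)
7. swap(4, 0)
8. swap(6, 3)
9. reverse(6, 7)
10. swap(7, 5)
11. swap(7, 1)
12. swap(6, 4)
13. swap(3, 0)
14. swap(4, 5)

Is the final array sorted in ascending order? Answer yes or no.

After 1 (swap(3, 5)): [C, H, A, F, G, B, E, I, D]
After 2 (swap(2, 4)): [C, H, G, F, A, B, E, I, D]
After 3 (swap(2, 0)): [G, H, C, F, A, B, E, I, D]
After 4 (reverse(4, 5)): [G, H, C, F, B, A, E, I, D]
After 5 (swap(6, 3)): [G, H, C, E, B, A, F, I, D]
After 6 (rotate_left(4, 8, k=4)): [G, H, C, E, D, B, A, F, I]
After 7 (swap(4, 0)): [D, H, C, E, G, B, A, F, I]
After 8 (swap(6, 3)): [D, H, C, A, G, B, E, F, I]
After 9 (reverse(6, 7)): [D, H, C, A, G, B, F, E, I]
After 10 (swap(7, 5)): [D, H, C, A, G, E, F, B, I]
After 11 (swap(7, 1)): [D, B, C, A, G, E, F, H, I]
After 12 (swap(6, 4)): [D, B, C, A, F, E, G, H, I]
After 13 (swap(3, 0)): [A, B, C, D, F, E, G, H, I]
After 14 (swap(4, 5)): [A, B, C, D, E, F, G, H, I]

Answer: yes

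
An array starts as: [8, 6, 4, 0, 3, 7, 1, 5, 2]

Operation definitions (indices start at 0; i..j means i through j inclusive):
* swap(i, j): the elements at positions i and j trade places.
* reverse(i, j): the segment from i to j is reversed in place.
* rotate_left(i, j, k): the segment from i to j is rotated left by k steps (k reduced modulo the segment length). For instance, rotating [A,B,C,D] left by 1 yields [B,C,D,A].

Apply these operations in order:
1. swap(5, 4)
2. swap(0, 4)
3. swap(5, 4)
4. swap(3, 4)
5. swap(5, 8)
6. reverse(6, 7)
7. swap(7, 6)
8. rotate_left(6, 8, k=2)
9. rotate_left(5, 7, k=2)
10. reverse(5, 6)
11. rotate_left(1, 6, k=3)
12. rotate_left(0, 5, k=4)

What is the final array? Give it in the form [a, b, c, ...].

After 1 (swap(5, 4)): [8, 6, 4, 0, 7, 3, 1, 5, 2]
After 2 (swap(0, 4)): [7, 6, 4, 0, 8, 3, 1, 5, 2]
After 3 (swap(5, 4)): [7, 6, 4, 0, 3, 8, 1, 5, 2]
After 4 (swap(3, 4)): [7, 6, 4, 3, 0, 8, 1, 5, 2]
After 5 (swap(5, 8)): [7, 6, 4, 3, 0, 2, 1, 5, 8]
After 6 (reverse(6, 7)): [7, 6, 4, 3, 0, 2, 5, 1, 8]
After 7 (swap(7, 6)): [7, 6, 4, 3, 0, 2, 1, 5, 8]
After 8 (rotate_left(6, 8, k=2)): [7, 6, 4, 3, 0, 2, 8, 1, 5]
After 9 (rotate_left(5, 7, k=2)): [7, 6, 4, 3, 0, 1, 2, 8, 5]
After 10 (reverse(5, 6)): [7, 6, 4, 3, 0, 2, 1, 8, 5]
After 11 (rotate_left(1, 6, k=3)): [7, 0, 2, 1, 6, 4, 3, 8, 5]
After 12 (rotate_left(0, 5, k=4)): [6, 4, 7, 0, 2, 1, 3, 8, 5]

Answer: [6, 4, 7, 0, 2, 1, 3, 8, 5]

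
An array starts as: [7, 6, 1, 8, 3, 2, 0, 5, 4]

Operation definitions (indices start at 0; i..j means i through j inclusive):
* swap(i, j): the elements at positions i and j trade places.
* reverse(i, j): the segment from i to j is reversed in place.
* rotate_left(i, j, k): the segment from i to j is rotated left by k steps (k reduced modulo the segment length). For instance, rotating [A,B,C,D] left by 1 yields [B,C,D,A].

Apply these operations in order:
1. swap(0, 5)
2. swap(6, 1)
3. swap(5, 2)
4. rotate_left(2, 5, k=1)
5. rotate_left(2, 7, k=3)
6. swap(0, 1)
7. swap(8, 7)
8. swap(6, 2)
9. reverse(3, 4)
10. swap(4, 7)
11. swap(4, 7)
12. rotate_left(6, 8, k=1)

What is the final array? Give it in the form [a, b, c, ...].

Answer: [0, 2, 3, 5, 6, 8, 4, 1, 7]

Derivation:
After 1 (swap(0, 5)): [2, 6, 1, 8, 3, 7, 0, 5, 4]
After 2 (swap(6, 1)): [2, 0, 1, 8, 3, 7, 6, 5, 4]
After 3 (swap(5, 2)): [2, 0, 7, 8, 3, 1, 6, 5, 4]
After 4 (rotate_left(2, 5, k=1)): [2, 0, 8, 3, 1, 7, 6, 5, 4]
After 5 (rotate_left(2, 7, k=3)): [2, 0, 7, 6, 5, 8, 3, 1, 4]
After 6 (swap(0, 1)): [0, 2, 7, 6, 5, 8, 3, 1, 4]
After 7 (swap(8, 7)): [0, 2, 7, 6, 5, 8, 3, 4, 1]
After 8 (swap(6, 2)): [0, 2, 3, 6, 5, 8, 7, 4, 1]
After 9 (reverse(3, 4)): [0, 2, 3, 5, 6, 8, 7, 4, 1]
After 10 (swap(4, 7)): [0, 2, 3, 5, 4, 8, 7, 6, 1]
After 11 (swap(4, 7)): [0, 2, 3, 5, 6, 8, 7, 4, 1]
After 12 (rotate_left(6, 8, k=1)): [0, 2, 3, 5, 6, 8, 4, 1, 7]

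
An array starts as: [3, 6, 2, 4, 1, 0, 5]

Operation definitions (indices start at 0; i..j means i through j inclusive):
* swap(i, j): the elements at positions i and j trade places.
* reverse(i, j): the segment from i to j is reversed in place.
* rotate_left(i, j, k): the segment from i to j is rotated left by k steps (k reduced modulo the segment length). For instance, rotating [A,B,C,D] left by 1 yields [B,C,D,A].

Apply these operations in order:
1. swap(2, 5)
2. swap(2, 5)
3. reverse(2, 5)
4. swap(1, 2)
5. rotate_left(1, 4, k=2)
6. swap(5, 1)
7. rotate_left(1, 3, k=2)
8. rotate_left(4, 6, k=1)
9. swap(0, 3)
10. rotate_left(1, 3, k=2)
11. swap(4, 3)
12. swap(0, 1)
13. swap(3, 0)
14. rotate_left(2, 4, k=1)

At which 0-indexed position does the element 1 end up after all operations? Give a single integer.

After 1 (swap(2, 5)): [3, 6, 0, 4, 1, 2, 5]
After 2 (swap(2, 5)): [3, 6, 2, 4, 1, 0, 5]
After 3 (reverse(2, 5)): [3, 6, 0, 1, 4, 2, 5]
After 4 (swap(1, 2)): [3, 0, 6, 1, 4, 2, 5]
After 5 (rotate_left(1, 4, k=2)): [3, 1, 4, 0, 6, 2, 5]
After 6 (swap(5, 1)): [3, 2, 4, 0, 6, 1, 5]
After 7 (rotate_left(1, 3, k=2)): [3, 0, 2, 4, 6, 1, 5]
After 8 (rotate_left(4, 6, k=1)): [3, 0, 2, 4, 1, 5, 6]
After 9 (swap(0, 3)): [4, 0, 2, 3, 1, 5, 6]
After 10 (rotate_left(1, 3, k=2)): [4, 3, 0, 2, 1, 5, 6]
After 11 (swap(4, 3)): [4, 3, 0, 1, 2, 5, 6]
After 12 (swap(0, 1)): [3, 4, 0, 1, 2, 5, 6]
After 13 (swap(3, 0)): [1, 4, 0, 3, 2, 5, 6]
After 14 (rotate_left(2, 4, k=1)): [1, 4, 3, 2, 0, 5, 6]

Answer: 0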